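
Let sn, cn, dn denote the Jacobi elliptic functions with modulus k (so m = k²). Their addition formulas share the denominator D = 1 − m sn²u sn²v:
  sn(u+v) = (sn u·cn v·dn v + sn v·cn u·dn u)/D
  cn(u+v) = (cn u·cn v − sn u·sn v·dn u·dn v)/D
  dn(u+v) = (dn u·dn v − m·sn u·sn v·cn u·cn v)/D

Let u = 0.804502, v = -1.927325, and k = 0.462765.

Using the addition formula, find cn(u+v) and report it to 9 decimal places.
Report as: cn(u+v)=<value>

cn(u+v)=0.468088262

sn u = 0.7091111675371588, cn u = 0.7050966969672227, dn u = 0.9446249926990503
sn v = -0.9733283945726051, cn v = -0.2294162947977219, dn v = 0.8928156240722373
m = k² = 0.214151445225
D = 1 − m·sn²u·sn²v = 0.8979839636604821
cn(u+v) = (cn u·cn v − sn u·sn v·dn u·dn v)/D = 0.4203357527866722/0.8979839636604821 = 0.4680882619253506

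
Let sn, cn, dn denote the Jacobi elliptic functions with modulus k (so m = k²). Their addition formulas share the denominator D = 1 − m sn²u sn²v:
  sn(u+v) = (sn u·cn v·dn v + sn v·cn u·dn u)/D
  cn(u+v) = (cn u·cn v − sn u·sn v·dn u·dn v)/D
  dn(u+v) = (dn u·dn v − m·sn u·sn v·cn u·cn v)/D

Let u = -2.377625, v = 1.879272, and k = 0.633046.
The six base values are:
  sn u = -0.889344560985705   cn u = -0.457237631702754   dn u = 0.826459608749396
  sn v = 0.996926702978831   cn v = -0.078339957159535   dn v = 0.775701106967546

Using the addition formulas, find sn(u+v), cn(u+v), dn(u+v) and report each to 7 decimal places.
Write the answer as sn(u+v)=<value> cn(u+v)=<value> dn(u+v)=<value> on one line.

m = k² = 0.400747238116
D = 1 − m·sn²u·sn²v = 0.6849807433155454
sn(u+v) = (sn u·cn v·dn v + sn v·cn u·dn u)/D = -0.3226830323532945/0.6849807433155454 = -0.4710833632948515
cn(u+v) = (cn u·cn v − sn u·sn v·dn u·dn v)/D = 0.6042137695753051/0.6849807433155454 = 0.8820886944218314
dn(u+v) = (dn u·dn v − m·sn u·sn v·cn u·cn v)/D = 0.6538127234082024/0.6849807433155454 = 0.954497961860243

sn(u+v)=-0.4710834 cn(u+v)=0.8820887 dn(u+v)=0.9544980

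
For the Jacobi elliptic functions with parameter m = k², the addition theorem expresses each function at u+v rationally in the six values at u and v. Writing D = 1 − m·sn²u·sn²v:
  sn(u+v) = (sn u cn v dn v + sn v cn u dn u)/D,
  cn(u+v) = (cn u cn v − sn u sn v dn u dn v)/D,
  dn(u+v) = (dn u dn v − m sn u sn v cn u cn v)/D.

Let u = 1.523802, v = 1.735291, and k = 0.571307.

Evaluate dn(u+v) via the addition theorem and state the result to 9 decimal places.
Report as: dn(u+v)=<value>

dn(u+v)=0.993551523

sn u = 0.9856963037868828, cn u = 0.1685312929425191, dn u = 0.8263647793300441
sn v = 0.9999893056800841, cn v = -0.004624773017488827, dn v = 0.820740697655438
m = k² = 0.326391688249
D = 1 − m·sn²u·sn²v = 0.6828855312731547
dn(u+v) = (dn u·dn v − m·sn u·sn v·cn u·cn v)/D = 0.6784819598977213/0.6828855312731547 = 0.9935515233904232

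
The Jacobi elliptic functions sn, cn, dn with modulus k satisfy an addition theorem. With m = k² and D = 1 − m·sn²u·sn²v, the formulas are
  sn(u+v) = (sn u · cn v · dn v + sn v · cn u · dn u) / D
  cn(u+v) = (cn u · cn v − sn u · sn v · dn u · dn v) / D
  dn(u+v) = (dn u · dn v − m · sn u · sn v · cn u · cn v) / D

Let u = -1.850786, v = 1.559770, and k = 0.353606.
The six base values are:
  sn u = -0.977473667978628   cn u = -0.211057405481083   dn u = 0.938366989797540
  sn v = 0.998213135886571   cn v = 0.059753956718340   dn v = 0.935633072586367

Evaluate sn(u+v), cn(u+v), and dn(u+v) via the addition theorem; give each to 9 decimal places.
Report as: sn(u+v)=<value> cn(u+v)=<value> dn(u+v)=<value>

m = k² = 0.125037203236
D = 1 − m·sn²u·sn²v = 0.8809591700888638
sn(u+v) = (sn u·cn v·dn v + sn v·cn u·dn u)/D = -0.2523437960158565/0.8809591700888638 = -0.2864421014998938
cn(u+v) = (cn u·cn v − sn u·sn v·dn u·dn v)/D = 0.8440448258096056/0.8809591700888638 = 0.958097553743002
dn(u+v) = (dn u·dn v − m·sn u·sn v·cn u·cn v)/D = 0.8764285575191959/0.8809591700888638 = 0.9948571821220603

sn(u+v)=-0.286442101 cn(u+v)=0.958097554 dn(u+v)=0.994857182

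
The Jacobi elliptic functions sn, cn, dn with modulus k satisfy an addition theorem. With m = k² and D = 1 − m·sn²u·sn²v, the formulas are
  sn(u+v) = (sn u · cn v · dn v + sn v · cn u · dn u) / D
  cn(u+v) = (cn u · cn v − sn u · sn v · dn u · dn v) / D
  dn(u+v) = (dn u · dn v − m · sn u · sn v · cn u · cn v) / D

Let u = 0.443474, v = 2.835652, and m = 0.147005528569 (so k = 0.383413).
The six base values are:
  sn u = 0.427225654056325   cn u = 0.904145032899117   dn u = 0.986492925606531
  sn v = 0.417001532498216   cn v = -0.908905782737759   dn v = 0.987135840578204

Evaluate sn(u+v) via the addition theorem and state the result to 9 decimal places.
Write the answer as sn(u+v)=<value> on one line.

sn(u+v)=-0.011428643

m = k² = 0.147005528569
D = 1 − m·sn²u·sn²v = 0.9953342268810763
sn(u+v) = (sn u·cn v·dn v + sn v·cn u·dn u)/D = -0.01137531929972611/0.9953342268810763 = -0.01142864275387291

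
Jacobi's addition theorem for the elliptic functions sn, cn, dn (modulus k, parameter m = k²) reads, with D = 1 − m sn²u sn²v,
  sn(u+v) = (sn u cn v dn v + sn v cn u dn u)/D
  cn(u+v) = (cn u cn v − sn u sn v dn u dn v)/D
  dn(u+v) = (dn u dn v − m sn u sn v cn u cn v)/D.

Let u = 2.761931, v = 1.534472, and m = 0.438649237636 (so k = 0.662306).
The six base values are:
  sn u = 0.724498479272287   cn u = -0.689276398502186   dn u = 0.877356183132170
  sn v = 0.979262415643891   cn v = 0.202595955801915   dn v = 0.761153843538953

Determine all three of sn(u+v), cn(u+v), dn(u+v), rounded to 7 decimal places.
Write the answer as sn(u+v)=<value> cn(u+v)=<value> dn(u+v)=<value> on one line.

m = k² = 0.438649237636
D = 1 − m·sn²u·sn²v = 0.7792043523312495
sn(u+v) = (sn u·cn v·dn v + sn v·cn u·dn u)/D = -0.4804775317555632/0.7792043523312495 = -0.6166258316166415
cn(u+v) = (cn u·cn v − sn u·sn v·dn u·dn v)/D = -0.6134335857858157/0.7792043523312495 = -0.7872563647142431
dn(u+v) = (dn u·dn v − m·sn u·sn v·cn u·cn v)/D = 0.7112618702908605/0.7792043523312495 = 0.9128053098816551

sn(u+v)=-0.6166258 cn(u+v)=-0.7872564 dn(u+v)=0.9128053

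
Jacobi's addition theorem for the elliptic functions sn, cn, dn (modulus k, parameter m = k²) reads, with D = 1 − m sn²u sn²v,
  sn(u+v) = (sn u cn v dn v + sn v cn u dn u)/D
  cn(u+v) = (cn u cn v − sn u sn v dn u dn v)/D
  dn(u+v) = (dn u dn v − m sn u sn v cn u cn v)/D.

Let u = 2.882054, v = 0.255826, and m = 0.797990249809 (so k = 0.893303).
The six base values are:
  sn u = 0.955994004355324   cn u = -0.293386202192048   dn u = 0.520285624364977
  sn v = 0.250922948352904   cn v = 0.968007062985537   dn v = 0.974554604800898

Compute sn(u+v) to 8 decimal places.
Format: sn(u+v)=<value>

m = k² = 0.797990249809
D = 1 − m·sn²u·sn²v = 0.9540813949969274
sn(u+v) = (sn u·cn v·dn v + sn v·cn u·dn u)/D = 0.863559513024642/0.9540813949969274 = 0.9051214262777057

sn(u+v)=0.90512143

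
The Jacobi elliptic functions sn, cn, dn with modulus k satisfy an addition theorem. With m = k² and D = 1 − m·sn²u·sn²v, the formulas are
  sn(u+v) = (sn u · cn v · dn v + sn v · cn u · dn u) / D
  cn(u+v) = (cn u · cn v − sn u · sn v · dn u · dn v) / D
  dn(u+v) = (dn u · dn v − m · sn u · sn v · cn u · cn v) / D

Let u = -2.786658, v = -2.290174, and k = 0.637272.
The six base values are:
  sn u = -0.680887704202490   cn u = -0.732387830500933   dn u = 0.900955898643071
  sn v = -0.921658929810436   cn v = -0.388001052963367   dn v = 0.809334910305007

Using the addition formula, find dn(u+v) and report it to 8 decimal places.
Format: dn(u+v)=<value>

m = k² = 0.406115601984
D = 1 − m·sn²u·sn²v = 0.8400658789342196
dn(u+v) = (dn u·dn v − m·sn u·sn v·cn u·cn v)/D = 0.6567532430765866/0.8400658789342196 = 0.7817877853934511

dn(u+v)=0.78178779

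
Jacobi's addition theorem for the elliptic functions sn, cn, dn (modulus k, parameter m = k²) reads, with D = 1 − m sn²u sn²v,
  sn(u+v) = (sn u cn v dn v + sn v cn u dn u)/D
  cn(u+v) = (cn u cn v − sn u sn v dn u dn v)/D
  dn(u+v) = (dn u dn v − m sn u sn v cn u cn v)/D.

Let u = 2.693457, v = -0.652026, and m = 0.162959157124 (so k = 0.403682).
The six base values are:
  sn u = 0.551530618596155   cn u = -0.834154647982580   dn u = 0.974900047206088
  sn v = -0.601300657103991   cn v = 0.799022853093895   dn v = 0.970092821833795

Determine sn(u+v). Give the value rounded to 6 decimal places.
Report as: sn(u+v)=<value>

m = k² = 0.162959157124
D = 1 − m·sn²u·sn²v = 0.9820773847495308
sn(u+v) = (sn u·cn v·dn v + sn v·cn u·dn u)/D = 0.916494067041794/0.9820773847495308 = 0.9332198065792309

sn(u+v)=0.933220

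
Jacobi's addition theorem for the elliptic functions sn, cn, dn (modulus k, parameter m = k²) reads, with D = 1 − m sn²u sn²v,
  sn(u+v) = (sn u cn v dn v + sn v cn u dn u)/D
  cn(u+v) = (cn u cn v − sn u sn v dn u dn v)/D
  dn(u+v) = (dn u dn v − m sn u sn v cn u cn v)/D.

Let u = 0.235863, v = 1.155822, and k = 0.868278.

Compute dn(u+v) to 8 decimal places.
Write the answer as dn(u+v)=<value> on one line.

dn(u+v)=0.60547656

sn u = 0.2320997105520435, cn u = 0.9726919987137026, dn u = 0.9794829447510364
sn v = 0.8459565267392944, cn v = 0.5332518681328641, dn v = 0.6785811494150025
m = k² = 0.753906685284
D = 1 − m·sn²u·sn²v = 0.9709354981990106
dn(u+v) = (dn u·dn v − m·sn u·sn v·cn u·cn v)/D = 0.5878786872386048/0.9709354981990106 = 0.6054765618612788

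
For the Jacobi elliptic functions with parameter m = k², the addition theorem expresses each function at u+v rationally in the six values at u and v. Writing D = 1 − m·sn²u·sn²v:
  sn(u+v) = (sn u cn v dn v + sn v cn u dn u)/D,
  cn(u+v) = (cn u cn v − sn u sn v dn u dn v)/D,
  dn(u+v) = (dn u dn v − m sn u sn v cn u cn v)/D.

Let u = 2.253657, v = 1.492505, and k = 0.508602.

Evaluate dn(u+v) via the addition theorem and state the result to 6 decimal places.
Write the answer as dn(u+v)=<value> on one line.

sn u = 0.8817476263833558, cn u = -0.4717214467960068, dn u = 0.8938036017263167
sn v = 0.9854586071641535, cn v = 0.1699156660407938, dn v = 0.8653278722634427
m = k² = 0.258675994404
D = 1 − m·sn²u·sn²v = 0.8046913402181322
dn(u+v) = (dn u·dn v − m·sn u·sn v·cn u·cn v)/D = 0.7914491475177413/0.8046913402181322 = 0.9835437613920373

dn(u+v)=0.983544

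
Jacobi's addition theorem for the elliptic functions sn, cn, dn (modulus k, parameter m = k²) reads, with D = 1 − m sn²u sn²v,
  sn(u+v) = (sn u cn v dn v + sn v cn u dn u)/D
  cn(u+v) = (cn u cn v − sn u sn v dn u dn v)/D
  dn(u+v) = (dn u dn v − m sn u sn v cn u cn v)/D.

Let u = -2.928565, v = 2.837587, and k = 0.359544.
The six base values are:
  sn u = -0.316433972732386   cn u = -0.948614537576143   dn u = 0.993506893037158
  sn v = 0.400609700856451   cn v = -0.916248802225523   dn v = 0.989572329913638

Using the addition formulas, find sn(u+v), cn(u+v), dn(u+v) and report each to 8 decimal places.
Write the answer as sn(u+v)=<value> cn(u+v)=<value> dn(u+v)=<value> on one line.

m = k² = 0.129271887936
D = 1 − m·sn²u·sn²v = 0.9979226330298183
sn(u+v) = (sn u·cn v·dn v + sn v·cn u·dn u)/D = -0.09064771777271038/0.9979226330298183 = -0.09083641834787586
cn(u+v) = (cn u·cn v − sn u·sn v·dn u·dn v)/D = 0.9937970480816314/0.9979226330298183 = 0.995865826857077
dn(u+v) = (dn u·dn v − m·sn u·sn v·cn u·cn v)/D = 0.9973902712982993/0.9979226330298183 = 0.9994665300556389

sn(u+v)=-0.09083642 cn(u+v)=0.99586583 dn(u+v)=0.99946653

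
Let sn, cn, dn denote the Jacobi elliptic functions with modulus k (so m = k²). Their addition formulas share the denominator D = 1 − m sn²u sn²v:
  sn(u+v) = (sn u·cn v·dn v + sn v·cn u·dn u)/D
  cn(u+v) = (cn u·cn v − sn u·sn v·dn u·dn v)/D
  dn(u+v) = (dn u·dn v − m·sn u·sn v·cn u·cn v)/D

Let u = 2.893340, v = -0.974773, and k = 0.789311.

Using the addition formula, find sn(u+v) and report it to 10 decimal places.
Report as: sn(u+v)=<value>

sn u = 0.8191331543932466, cn u = -0.5736034129725604, dn u = 0.7628709268857604
sn v = -0.7808709239816927, cn v = 0.6246924043719257, dn v = 0.7874723267025088
m = k² = 0.623011854721
D = 1 − m·sn²u·sn²v = 0.7451035287213401
sn(u+v) = (sn u·cn v·dn v + sn v·cn u·dn u)/D = 0.744652209028327/0.7451035287213401 = 0.9993942859272353

sn(u+v)=0.9993942859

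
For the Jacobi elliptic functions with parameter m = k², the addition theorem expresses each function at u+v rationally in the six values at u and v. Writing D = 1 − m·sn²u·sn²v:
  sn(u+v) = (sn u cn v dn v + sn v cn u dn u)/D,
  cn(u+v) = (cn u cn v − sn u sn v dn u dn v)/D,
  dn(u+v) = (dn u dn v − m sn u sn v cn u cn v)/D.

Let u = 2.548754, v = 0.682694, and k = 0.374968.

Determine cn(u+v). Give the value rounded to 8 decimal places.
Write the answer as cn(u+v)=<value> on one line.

sn u = 0.6482646812034274, cn u = -0.7614150662445672, dn u = 0.9700066172449666
sn v = 0.625612819278435, cn v = 0.7801337067160271, dn v = 0.9720956626884293
m = k² = 0.140601001024
D = 1 − m·sn²u·sn²v = 0.9768737927676609
cn(u+v) = (cn u·cn v − sn u·sn v·dn u·dn v)/D = -0.9764265313095008/0.9768737927676609 = -0.9995421502127794

cn(u+v)=-0.99954215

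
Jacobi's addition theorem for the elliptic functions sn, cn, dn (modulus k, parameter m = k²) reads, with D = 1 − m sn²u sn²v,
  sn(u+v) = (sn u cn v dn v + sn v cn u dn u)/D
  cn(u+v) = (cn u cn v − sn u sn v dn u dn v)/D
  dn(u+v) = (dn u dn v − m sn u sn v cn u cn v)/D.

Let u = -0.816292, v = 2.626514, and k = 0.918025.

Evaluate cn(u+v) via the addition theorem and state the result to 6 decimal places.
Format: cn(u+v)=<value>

cn(u+v)=0.228514

sn u = -0.6819281064849877, cn u = 0.7314192078321428, dn u = 0.7798013418323523
sn v = 0.994622470349037, cn v = -0.1035670868412311, dn v = 0.4077619018023567
m = k² = 0.842769900625
D = 1 − m·sn²u·sn²v = 0.6122938134060902
cn(u+v) = (cn u·cn v − sn u·sn v·dn u·dn v)/D = 0.1399179226953911/0.6122938134060902 = 0.2285143498626102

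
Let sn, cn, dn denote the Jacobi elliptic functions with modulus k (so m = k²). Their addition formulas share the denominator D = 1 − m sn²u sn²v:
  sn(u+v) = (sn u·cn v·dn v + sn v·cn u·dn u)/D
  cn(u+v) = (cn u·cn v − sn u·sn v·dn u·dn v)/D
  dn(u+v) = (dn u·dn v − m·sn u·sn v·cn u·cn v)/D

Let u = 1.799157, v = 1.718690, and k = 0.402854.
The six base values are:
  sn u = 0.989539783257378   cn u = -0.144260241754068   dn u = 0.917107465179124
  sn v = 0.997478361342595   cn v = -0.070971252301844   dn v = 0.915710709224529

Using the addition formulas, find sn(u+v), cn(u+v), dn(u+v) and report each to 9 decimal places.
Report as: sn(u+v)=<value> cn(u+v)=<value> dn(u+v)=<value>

m = k² = 0.162291345316
D = 1 − m·sn²u·sn²v = 0.8418865390609208
sn(u+v) = (sn u·cn v·dn v + sn v·cn u·dn u)/D = -0.1962778617725176/0.8418865390609208 = -0.2331405155752401
cn(u+v) = (cn u·cn v − sn u·sn v·dn u·dn v)/D = -0.8186867200767237/0.8418865390609208 = -0.9724430574575106
dn(u+v) = (dn u·dn v − m·sn u·sn v·cn u·cn v)/D = 0.8381650617464311/0.8418865390609208 = 0.9955795975564109

sn(u+v)=-0.233140516 cn(u+v)=-0.972443057 dn(u+v)=0.995579598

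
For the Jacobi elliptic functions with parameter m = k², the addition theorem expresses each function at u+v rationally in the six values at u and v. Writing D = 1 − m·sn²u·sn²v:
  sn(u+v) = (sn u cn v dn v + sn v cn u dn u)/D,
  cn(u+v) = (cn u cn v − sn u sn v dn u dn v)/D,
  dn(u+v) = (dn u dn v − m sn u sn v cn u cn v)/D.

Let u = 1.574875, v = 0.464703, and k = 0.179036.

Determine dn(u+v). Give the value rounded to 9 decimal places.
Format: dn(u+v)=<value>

sn u = 0.9999630222300663, cn u = 0.008599661185878196, dn u = 0.9838437280497644
sn v = 0.4476984064872254, cn v = 0.8941846212213668, dn v = 0.9967824813562589
m = k² = 0.032053889296
D = 1 − m·sn²u·sn²v = 0.9935757902709933
dn(u+v) = (dn u·dn v − m·sn u·sn v·cn u·cn v)/D = 0.9805678459623349/0.9935757902709933 = 0.9869079496138784

dn(u+v)=0.986907950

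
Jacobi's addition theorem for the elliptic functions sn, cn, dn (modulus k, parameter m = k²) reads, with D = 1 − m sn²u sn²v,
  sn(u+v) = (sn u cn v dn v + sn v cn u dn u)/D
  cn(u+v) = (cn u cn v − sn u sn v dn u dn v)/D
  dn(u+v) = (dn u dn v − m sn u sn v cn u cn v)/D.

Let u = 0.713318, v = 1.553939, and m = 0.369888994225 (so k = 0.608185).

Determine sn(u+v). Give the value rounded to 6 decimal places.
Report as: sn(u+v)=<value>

sn(u+v)=0.916644

sn u = 0.6390225638940587, cn u = 0.7691879892680747, dn u = 0.9213880232772853
sn v = 0.986946448970465, cn v = 0.1610487716953759, dn v = 0.7998154213258529
m = k² = 0.369888994225
D = 1 − m·sn²u·sn²v = 0.8528734762580711
sn(u+v) = (sn u·cn v·dn v + sn v·cn u·dn u)/D = 0.781781323938066/0.8528734762580711 = 0.9166439638480522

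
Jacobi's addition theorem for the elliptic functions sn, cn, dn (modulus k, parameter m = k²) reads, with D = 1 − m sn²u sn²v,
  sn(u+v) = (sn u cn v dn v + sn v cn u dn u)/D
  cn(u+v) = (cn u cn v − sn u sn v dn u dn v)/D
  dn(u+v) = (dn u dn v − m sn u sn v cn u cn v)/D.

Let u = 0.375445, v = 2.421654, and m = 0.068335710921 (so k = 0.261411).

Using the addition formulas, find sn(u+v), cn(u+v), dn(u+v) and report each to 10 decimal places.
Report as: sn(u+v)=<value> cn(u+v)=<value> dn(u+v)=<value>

sn u = 0.3661415730472102, cn u = 0.9305591590471368, dn u = 0.9954089302432465
sn v = 0.6969015617925969, cn v = -0.7171667959206137, dn v = 0.9832656167957723
m = k² = 0.068335710921
D = 1 − m·sn²u·sn²v = 0.9955507308473654
sn(u+v) = (sn u·cn v·dn v + sn v·cn u·dn u)/D = 0.3873403973813105/0.9955507308473654 = 0.3890714811204295
cn(u+v) = (cn u·cn v − sn u·sn v·dn u·dn v)/D = -0.9171088671729283/0.9955507308473654 = -0.9212075675865648
dn(u+v) = (dn u·dn v − m·sn u·sn v·cn u·cn v)/D = 0.9903881433255331/0.9955507308473654 = 0.9948143400814561

sn(u+v)=0.3890714811 cn(u+v)=-0.9212075676 dn(u+v)=0.9948143401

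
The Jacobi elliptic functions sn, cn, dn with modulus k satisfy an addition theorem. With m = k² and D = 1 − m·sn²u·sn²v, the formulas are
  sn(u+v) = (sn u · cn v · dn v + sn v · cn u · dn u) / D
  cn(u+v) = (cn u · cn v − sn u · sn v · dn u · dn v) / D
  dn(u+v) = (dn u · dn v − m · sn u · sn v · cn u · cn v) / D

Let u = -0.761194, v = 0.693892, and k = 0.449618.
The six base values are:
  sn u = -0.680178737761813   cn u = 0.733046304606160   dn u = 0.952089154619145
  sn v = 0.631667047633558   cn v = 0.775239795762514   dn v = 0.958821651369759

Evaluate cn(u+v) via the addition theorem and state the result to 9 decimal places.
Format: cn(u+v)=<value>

m = k² = 0.202156345924
D = 1 − m·sn²u·sn²v = 0.9626827247708129
cn(u+v) = (cn u·cn v − sn u·sn v·dn u·dn v)/D = 0.9605039477068165/0.9626827247708129 = 0.9977367651792909

cn(u+v)=0.997736765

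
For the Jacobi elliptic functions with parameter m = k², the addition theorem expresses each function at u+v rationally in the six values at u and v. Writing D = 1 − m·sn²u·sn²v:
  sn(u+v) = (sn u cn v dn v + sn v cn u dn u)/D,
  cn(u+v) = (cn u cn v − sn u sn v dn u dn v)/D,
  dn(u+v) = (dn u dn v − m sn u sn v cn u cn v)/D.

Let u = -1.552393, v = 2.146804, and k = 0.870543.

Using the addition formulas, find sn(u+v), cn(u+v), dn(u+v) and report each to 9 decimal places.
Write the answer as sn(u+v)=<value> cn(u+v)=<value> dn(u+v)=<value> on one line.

sn(u+v)=0.539576623 cn(u+v)=0.841936498 dn(u+v)=0.882812976

sn u = -0.9495670902772018, cn u = 0.3135639345691538, dn u = 0.5627326105760392
sn v = 0.999930196411097, cn v = 0.0118153419444791, dn v = 0.4921998395733858
m = k² = 0.757845114849
D = 1 − m·sn²u·sn²v = 0.3167633857294411
sn(u+v) = (sn u·cn v·dn v + sn v·cn u·dn u)/D = 0.1709181181057173/0.3167633857294411 = 0.5395766234539005
cn(u+v) = (cn u·cn v − sn u·sn v·dn u·dn v)/D = 0.2666946558181824/0.3167633857294411 = 0.8419364984499054
dn(u+v) = (dn u·dn v − m·sn u·sn v·cn u·cn v)/D = 0.2796428272847351/0.3167633857294411 = 0.8828129761297221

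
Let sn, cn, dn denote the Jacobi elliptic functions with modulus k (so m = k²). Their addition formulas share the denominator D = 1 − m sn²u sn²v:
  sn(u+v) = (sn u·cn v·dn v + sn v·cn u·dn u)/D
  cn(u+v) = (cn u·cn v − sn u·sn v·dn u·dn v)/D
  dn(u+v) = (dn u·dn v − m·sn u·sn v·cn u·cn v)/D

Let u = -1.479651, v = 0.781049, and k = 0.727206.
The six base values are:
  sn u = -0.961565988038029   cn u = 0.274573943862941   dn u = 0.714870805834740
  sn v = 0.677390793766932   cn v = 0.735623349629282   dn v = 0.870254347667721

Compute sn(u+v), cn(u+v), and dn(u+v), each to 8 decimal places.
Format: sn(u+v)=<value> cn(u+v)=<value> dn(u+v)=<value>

sn(u+v)=-0.62221543 cn(u+v)=0.78284606 dn(u+v)=0.89177516

m = k² = 0.528828566436
D = 1 − m·sn²u·sn²v = 0.7756367752025362
sn(u+v) = (sn u·cn v·dn v + sn v·cn u·dn u)/D = -0.4826131729898093/0.7756367752025362 = -0.6222154343620287
cn(u+v) = (cn u·cn v − sn u·sn v·dn u·dn v)/D = 0.6072041932524001/0.7756367752025362 = 0.7828460597343975
dn(u+v) = (dn u·dn v − m·sn u·sn v·cn u·cn v)/D = 0.6916936102331251/0.7756367752025362 = 0.8917751611925677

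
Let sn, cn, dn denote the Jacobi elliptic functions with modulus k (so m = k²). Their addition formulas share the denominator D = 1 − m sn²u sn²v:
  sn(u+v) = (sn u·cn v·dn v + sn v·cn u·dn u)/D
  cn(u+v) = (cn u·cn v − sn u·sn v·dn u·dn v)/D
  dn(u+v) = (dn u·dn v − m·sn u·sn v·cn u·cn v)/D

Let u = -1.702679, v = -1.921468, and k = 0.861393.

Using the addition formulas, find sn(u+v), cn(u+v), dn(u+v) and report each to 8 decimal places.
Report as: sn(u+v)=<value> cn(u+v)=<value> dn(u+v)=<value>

sn(u+v)=-0.58781721 cn(u+v)=-0.80899377 dn(u+v)=0.86233297

sn u = -0.9739653574265082, cn u = 0.2266968957287553, dn u = 0.5441823882592009
sn v = -0.993632904848093, cn v = 0.1126661013931901, dn v = 0.5171274132157025
m = k² = 0.741997900449
D = 1 − m·sn²u·sn²v = 0.3050690946386577
sn(u+v) = (sn u·cn v·dn v + sn v·cn u·dn u)/D = -0.1793248651161857/0.3050690946386577 = -0.587817213436808
cn(u+v) = (cn u·cn v − sn u·sn v·dn u·dn v)/D = -0.2467989976776894/0.3050690946386577 = -0.808993772279729
dn(u+v) = (dn u·dn v − m·sn u·sn v·cn u·cn v)/D = 0.263071138365756/0.3050690946386577 = 0.8623329697731372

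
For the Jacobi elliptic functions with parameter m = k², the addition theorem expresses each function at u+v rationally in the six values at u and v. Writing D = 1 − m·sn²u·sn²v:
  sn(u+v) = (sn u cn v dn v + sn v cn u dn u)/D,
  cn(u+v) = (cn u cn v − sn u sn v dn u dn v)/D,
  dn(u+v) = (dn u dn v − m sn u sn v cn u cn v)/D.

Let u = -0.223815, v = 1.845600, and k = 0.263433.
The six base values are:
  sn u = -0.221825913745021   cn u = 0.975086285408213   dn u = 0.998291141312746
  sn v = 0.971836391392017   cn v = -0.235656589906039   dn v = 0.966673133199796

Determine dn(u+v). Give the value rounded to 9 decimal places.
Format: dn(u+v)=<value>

dn(u+v)=0.964694817

m = k² = 0.069396945489
D = 1 − m·sn²u·sn²v = 0.9967748402667689
dn(u+v) = (dn u·dn v − m·sn u·sn v·cn u·cn v)/D = 0.9615835218167187/0.9967748402667689 = 0.9646948166943782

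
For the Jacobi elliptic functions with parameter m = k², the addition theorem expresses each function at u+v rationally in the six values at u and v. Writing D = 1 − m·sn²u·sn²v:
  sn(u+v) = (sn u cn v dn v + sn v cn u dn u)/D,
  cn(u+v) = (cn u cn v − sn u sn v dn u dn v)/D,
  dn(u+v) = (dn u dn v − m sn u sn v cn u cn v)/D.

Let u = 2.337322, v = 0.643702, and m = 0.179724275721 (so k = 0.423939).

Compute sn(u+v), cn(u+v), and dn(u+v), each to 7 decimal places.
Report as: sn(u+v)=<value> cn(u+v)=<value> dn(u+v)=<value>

sn(u+v)=0.3118298 cn(u+v)=-0.9501380 dn(u+v)=0.9912235

sn u = 0.8073759642630877, cn u = -0.590037331302223, dn u = 0.9395986706730848
sn v = 0.5942779258781299, cn v = 0.8042597508355046, dn v = 0.9677434840581696
m = k² = 0.179724275721
D = 1 − m·sn²u·sn²v = 0.9586250413795525
sn(u+v) = (sn u·cn v·dn v + sn v·cn u·dn u)/D = 0.2989278788872871/0.9586250413795525 = 0.3118298249929936
cn(u+v) = (cn u·cn v − sn u·sn v·dn u·dn v)/D = -0.9108260499040946/0.9586250413795525 = -0.9501379690575674
dn(u+v) = (dn u·dn v − m·sn u·sn v·cn u·cn v)/D = 0.9502116555149207/0.9586250413795525 = 0.9912234862417905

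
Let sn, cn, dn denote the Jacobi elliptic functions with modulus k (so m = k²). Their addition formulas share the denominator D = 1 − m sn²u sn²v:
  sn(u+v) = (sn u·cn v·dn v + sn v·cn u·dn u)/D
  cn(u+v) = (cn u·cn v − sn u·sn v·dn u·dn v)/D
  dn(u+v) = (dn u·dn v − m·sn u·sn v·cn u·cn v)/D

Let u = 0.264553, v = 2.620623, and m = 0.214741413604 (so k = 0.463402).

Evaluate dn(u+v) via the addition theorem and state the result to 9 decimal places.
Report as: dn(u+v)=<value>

sn u = 0.2608475065371744, cn u = 0.9653800175751199, dn u = 0.9926674614026972
sn v = 0.6456975208574784, cn v = -0.7635932893618869, dn v = 0.9541849266220978
m = k² = 0.214741413604
D = 1 − m·sn²u·sn²v = 0.9939081749166626
dn(u+v) = (dn u·dn v − m·sn u·sn v·cn u·cn v)/D = 0.9738502858632692/0.9939081749166626 = 0.9798191728777407

dn(u+v)=0.979819173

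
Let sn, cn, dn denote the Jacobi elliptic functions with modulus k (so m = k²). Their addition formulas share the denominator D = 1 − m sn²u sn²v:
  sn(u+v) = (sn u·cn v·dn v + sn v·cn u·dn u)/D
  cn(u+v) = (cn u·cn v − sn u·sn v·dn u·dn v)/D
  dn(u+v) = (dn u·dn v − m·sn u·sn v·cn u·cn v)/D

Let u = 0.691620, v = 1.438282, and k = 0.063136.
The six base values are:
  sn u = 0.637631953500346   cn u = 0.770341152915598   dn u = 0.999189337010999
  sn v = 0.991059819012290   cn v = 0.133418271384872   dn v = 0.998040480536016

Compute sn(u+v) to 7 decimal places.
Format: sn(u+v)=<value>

m = k² = 0.003986154496
D = 1 − m·sn²u·sn²v = 0.9984081798063993
sn(u+v) = (sn u·cn v·dn v + sn v·cn u·dn u)/D = 0.8477403128119384/0.9984081798063993 = 0.8490919144676111

sn(u+v)=0.8490919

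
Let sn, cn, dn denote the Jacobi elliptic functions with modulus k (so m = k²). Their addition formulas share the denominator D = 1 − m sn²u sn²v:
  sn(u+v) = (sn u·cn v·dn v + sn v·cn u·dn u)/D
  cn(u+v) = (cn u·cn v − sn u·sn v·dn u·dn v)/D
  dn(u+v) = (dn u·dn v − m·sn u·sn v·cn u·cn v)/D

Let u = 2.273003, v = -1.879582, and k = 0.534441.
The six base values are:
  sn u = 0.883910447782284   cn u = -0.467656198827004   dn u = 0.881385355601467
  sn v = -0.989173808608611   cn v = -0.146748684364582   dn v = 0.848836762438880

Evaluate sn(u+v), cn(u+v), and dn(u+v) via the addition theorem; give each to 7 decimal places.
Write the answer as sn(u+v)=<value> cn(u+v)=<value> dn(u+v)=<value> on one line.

m = k² = 0.285627182481
D = 1 − m·sn²u·sn²v = 0.7816459319017515
sn(u+v) = (sn u·cn v·dn v + sn v·cn u·dn u)/D = 0.2976180235514904/0.7816459319017515 = 0.380758104666883
cn(u+v) = (cn u·cn v − sn u·sn v·dn u·dn v)/D = 0.7227682027565006/0.7816459319017515 = 0.9246746810259719
dn(u+v) = (dn u·dn v − m·sn u·sn v·cn u·cn v)/D = 0.7652911277242296/0.7816459319017515 = 0.9790764545556701

sn(u+v)=0.3807581 cn(u+v)=0.9246747 dn(u+v)=0.9790765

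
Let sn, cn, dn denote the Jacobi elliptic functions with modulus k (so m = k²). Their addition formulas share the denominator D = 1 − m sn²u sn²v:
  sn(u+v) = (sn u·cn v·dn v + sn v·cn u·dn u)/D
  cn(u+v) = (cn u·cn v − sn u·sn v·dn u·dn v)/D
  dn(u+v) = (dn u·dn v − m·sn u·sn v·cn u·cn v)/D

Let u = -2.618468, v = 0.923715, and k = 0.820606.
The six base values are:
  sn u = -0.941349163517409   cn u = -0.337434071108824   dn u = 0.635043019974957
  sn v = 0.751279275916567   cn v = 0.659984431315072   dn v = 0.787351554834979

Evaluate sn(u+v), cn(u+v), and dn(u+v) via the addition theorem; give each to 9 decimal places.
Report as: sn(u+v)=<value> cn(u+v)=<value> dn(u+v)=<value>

sn(u+v)=-0.980325190 cn(u+v)=0.197389266 dn(u+v)=0.594005833

m = k² = 0.673394207236
D = 1 − m·sn²u·sn²v = 0.6631987643912505
sn(u+v) = (sn u·cn v·dn v + sn v·cn u·dn u)/D = -0.6501504545936452/0.6631987643912505 = -0.9803251898251314
cn(u+v) = (cn u·cn v − sn u·sn v·dn u·dn v)/D = 0.1309083170839721/0.6631987643912505 = 0.1973892656512
dn(u+v) = (dn u·dn v − m·sn u·sn v·cn u·cn v)/D = 0.393943934414746/0.6631987643912505 = 0.5940058328913607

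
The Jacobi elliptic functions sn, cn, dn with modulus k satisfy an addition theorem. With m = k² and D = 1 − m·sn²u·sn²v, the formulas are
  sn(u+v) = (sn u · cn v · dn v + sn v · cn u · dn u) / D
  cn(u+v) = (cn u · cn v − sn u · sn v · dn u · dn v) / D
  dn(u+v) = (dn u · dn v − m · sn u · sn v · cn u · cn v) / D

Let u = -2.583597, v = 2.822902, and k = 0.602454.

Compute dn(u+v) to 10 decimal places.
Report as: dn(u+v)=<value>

dn(u+v)=0.9898208559

sn u = -0.7720226490972799, cn u = -0.6355950198678544, dn u = 0.885253875778435
sn v = 0.6170660702630412, cn v = -0.7869113450256818, dn v = 0.9283313100713778
m = k² = 0.362950822116
D = 1 − m·sn²u·sn²v = 0.9176295948983106
dn(u+v) = (dn u·dn v − m·sn u·sn v·cn u·cn v)/D = 0.9082889110658596/0.9176295948983106 = 0.9898208559484329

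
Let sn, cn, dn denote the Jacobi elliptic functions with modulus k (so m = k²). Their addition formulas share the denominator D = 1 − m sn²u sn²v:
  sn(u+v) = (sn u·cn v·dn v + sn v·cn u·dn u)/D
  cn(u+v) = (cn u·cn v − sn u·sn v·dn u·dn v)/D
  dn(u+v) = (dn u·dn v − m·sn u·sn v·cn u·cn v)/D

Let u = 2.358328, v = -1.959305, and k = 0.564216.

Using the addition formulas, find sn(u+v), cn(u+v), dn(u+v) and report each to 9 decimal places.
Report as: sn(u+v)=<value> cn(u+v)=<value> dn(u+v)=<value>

sn(u+v)=0.385514263 cn(u+v)=0.922701876 dn(u+v)=0.976057354

sn u = 0.8609422655487724, cn u = -0.5087026787739052, dn u = 0.8740936718014679
sn v = -0.9812030745781751, cn v = -0.1929780465191216, dn v = 0.8327757460200247
m = k² = 0.318339694656
D = 1 − m·sn²u·sn²v = 0.7728270311205105
sn(u+v) = (sn u·cn v·dn v + sn v·cn u·dn u)/D = 0.2979358435668123/0.7728270311205105 = 0.3855142633078447
cn(u+v) = (cn u·cn v − sn u·sn v·dn u·dn v)/D = 0.7130889517785803/0.7728270311205105 = 0.9227018764401695
dn(u+v) = (dn u·dn v − m·sn u·sn v·cn u·cn v)/D = 0.7543235067962968/0.7728270311205105 = 0.9760573536132844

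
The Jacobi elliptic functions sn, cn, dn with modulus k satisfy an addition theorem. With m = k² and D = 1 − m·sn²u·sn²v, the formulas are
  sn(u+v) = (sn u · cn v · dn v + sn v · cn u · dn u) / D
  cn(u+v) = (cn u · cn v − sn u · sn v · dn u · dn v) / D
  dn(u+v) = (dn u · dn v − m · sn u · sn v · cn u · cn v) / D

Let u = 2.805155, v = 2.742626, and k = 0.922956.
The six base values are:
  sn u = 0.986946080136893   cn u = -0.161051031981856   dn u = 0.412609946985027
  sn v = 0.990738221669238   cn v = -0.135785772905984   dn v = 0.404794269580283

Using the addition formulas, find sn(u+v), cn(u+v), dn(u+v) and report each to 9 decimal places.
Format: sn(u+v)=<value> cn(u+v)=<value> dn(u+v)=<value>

m = k² = 0.851847777936
D = 1 − m·sn²u·sn²v = 0.1855457689864725
sn(u+v) = (sn u·cn v·dn v + sn v·cn u·dn u)/D = -0.120083591054025/0.1855457689864725 = -0.6471912116884751
cn(u+v) = (cn u·cn v − sn u·sn v·dn u·dn v)/D = -0.1414466809379107/0.1855457689864725 = -0.7623277087402788
dn(u+v) = (dn u·dn v − m·sn u·sn v·cn u·cn v)/D = 0.1488070186159803/0.1855457689864725 = 0.8019962914208477

sn(u+v)=-0.647191212 cn(u+v)=-0.762327709 dn(u+v)=0.801996291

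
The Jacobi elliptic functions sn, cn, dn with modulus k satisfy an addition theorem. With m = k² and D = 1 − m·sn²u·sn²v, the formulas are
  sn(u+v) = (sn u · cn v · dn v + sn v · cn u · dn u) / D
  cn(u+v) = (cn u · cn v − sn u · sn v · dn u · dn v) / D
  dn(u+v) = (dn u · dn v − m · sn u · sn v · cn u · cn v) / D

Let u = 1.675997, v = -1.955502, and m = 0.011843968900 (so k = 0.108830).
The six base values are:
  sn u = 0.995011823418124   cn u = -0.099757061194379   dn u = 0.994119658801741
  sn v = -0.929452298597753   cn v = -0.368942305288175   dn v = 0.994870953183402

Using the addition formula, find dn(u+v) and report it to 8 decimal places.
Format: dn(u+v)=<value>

m = k² = 0.0118439689
D = 1 − m·sn²u·sn²v = 0.9898700348174438
dn(u+v) = (dn u·dn v − m·sn u·sn v·cn u·cn v)/D = 0.9894239114328732/0.9898700348174438 = 0.9995493111531022

dn(u+v)=0.99954931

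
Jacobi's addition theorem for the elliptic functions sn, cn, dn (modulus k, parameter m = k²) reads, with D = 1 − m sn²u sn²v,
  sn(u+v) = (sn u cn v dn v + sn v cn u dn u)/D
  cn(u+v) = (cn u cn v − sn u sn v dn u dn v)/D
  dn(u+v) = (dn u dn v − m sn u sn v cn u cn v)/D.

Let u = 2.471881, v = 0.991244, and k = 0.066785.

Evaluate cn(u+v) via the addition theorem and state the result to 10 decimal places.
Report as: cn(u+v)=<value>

cn(u+v)=-0.9498635782

sn u = 0.6233474919036274, cn u = -0.7819449496847314, dn u = 0.9991330848617035
sn v = 0.8363822775751385, cn v = 0.5481465914864599, dn v = 0.9984387348509432
m = k² = 0.004460236225
D = 1 − m·sn²u·sn²v = 0.9987876502226907
cn(u+v) = (cn u·cn v − sn u·sn v·dn u·dn v)/D = -0.9487120112548335/0.9987876502226907 = -0.9498635781522806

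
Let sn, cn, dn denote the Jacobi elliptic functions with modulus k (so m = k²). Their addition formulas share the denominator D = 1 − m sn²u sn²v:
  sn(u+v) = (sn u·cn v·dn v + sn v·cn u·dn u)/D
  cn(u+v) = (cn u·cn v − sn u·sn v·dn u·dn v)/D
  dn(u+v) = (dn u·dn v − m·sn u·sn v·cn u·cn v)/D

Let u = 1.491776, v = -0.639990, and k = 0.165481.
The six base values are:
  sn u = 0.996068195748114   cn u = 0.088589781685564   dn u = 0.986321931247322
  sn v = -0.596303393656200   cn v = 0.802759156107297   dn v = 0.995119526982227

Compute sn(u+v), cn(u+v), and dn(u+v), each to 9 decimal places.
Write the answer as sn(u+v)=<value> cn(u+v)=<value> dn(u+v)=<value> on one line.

sn(u+v)=0.750850346 cn(u+v)=0.660472375 dn(u+v)=0.992250761

m = k² = 0.027383961361
D = 1 − m·sn²u·sn²v = 0.9903392914090863
sn(u+v) = (sn u·cn v·dn v + sn v·cn u·dn u)/D = 0.7435965995374992/0.9903392914090863 = 0.750850345924866
cn(u+v) = (cn u·cn v − sn u·sn v·dn u·dn v)/D = 0.6540917437675844/0.9903392914090863 = 0.660472374913977
dn(u+v) = (dn u·dn v − m·sn u·sn v·cn u·cn v)/D = 0.9826649157826226/0.9903392914090863 = 0.9922507612360362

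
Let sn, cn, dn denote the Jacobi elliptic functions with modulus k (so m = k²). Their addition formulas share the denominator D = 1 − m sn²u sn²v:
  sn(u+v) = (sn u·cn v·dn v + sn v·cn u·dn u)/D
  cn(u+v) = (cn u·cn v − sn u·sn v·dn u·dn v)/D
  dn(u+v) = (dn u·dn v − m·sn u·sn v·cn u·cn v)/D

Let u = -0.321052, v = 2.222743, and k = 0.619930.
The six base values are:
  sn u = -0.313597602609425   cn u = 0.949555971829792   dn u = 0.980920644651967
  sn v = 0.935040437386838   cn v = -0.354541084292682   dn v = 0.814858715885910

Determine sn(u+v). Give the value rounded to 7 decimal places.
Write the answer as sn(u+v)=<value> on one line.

sn(u+v)=0.9943904

m = k² = 0.3843132049
D = 1 − m·sn²u·sn²v = 0.9669560800829584
sn(u+v) = (sn u·cn v·dn v + sn v·cn u·dn u)/D = 0.9615318096752729/0.9669560800829584 = 0.9943903652715848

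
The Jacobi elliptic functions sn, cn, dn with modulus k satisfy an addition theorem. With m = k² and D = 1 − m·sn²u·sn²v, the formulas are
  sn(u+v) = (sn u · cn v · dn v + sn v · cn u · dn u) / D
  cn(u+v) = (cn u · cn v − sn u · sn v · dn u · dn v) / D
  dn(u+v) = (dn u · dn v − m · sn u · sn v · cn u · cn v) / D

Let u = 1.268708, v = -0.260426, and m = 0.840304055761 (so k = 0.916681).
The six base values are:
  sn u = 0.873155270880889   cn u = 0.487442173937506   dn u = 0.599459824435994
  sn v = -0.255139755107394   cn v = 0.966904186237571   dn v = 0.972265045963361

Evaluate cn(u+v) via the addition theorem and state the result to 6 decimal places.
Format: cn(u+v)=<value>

m = k² = 0.840304055761
D = 1 − m·sn²u·sn²v = 0.9582961943140135
cn(u+v) = (cn u·cn v − sn u·sn v·dn u·dn v)/D = 0.6011516311911891/0.9582961943140135 = 0.627312969370099

cn(u+v)=0.627313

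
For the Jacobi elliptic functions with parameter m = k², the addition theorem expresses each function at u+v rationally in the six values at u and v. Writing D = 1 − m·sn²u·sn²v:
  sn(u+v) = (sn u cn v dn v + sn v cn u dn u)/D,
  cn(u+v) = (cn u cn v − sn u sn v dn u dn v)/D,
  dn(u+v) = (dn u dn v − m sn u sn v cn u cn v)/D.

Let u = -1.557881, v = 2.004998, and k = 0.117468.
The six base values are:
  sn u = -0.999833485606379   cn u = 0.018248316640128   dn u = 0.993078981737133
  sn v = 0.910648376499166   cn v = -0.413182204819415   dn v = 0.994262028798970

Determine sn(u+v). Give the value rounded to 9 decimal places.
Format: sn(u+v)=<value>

m = k² = 0.013798731024
D = 1 − m·sn²u·sn²v = 0.9885607924485997
sn(u+v) = (sn u·cn v·dn v + sn v·cn u·dn u)/D = 0.4272457590454367/0.9885607924485997 = 0.4321896663402736

sn(u+v)=0.432189666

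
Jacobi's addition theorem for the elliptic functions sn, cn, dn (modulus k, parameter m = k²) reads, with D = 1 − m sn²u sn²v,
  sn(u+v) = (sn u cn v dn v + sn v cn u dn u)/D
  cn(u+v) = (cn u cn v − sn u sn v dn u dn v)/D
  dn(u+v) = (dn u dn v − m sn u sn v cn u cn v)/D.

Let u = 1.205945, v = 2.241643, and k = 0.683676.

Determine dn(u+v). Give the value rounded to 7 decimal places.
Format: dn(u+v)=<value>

sn u = 0.8930450220950745, cn u = 0.4499673193813166, dn u = 0.7919750542114096
sn v = 0.9534604426551885, cn v = -0.3015181326085912, dn v = 0.7583410312552089
m = k² = 0.467412872976
D = 1 − m·sn²u·sn²v = 0.661114695452072
dn(u+v) = (dn u·dn v − m·sn u·sn v·cn u·cn v)/D = 0.6545843631565792/0.661114695452072 = 0.990122239997967

dn(u+v)=0.9901222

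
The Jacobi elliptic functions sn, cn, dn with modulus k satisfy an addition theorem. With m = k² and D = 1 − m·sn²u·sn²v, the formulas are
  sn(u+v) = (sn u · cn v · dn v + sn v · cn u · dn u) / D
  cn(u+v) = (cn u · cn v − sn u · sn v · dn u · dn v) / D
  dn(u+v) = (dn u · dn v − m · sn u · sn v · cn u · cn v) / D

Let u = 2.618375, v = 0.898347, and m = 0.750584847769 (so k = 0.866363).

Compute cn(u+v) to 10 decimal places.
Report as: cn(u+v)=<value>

sn u = 0.9722271027419343, cn u = -0.2340394426032165, dn u = 0.5390065235900705
sn v = 0.732629725434834, cn v = 0.6806274204065538, dn v = 0.7727395092606256
m = k² = 0.750584847769
D = 1 − m·sn²u·sn²v = 0.6191935361242694
cn(u+v) = (cn u·cn v − sn u·sn v·dn u·dn v)/D = -0.4559676015668571/0.6191935361242694 = -0.7363894727017086

cn(u+v)=-0.7363894727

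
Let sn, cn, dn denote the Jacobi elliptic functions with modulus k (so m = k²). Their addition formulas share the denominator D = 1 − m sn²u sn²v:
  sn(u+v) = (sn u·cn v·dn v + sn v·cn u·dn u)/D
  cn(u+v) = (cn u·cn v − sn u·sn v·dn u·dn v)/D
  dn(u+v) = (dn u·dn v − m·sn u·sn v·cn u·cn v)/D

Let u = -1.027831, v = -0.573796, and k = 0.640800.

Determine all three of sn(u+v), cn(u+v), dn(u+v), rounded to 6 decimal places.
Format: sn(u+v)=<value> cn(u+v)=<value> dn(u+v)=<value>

sn(u+v)=-0.990066 cn(u+v)=0.140602 dn(u+v)=0.772977

sn u = -0.8237815855781982, cn u = 0.5669073109973709, dn u = 0.8493194381010986
sn v = -0.5326699441775104, cn v = 0.8463230651293441, dn v = 0.9399417460064712
m = k² = 0.41062464
D = 1 − m·sn²u·sn²v = 0.9209347678329019
sn(u+v) = (sn u·cn v·dn v + sn v·cn u·dn u)/D = -0.9117864218001501/0.9209347678329019 = -0.9900662388343973
cn(u+v) = (cn u·cn v − sn u·sn v·dn u·dn v)/D = 0.1294850092648554/0.9209347678329019 = 0.1406017166335822
dn(u+v) = (dn u·dn v − m·sn u·sn v·cn u·cn v)/D = 0.711861091056571/0.9209347678329019 = 0.7729766710097039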